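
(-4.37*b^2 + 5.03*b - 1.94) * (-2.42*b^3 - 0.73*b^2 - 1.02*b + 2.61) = 10.5754*b^5 - 8.9825*b^4 + 5.4803*b^3 - 15.1201*b^2 + 15.1071*b - 5.0634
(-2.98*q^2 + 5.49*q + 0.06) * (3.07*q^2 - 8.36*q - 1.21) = -9.1486*q^4 + 41.7671*q^3 - 42.1064*q^2 - 7.1445*q - 0.0726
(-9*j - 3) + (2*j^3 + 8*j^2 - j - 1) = 2*j^3 + 8*j^2 - 10*j - 4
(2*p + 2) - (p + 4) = p - 2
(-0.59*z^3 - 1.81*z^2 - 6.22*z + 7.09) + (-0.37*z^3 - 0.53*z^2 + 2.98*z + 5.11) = -0.96*z^3 - 2.34*z^2 - 3.24*z + 12.2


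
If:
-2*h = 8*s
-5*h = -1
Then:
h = 1/5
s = -1/20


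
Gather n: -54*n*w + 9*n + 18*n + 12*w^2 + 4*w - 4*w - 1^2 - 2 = n*(27 - 54*w) + 12*w^2 - 3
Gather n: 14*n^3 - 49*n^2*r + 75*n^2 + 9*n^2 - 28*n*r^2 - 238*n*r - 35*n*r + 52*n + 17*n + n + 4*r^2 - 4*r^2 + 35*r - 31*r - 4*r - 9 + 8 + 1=14*n^3 + n^2*(84 - 49*r) + n*(-28*r^2 - 273*r + 70)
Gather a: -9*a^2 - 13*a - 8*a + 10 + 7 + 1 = -9*a^2 - 21*a + 18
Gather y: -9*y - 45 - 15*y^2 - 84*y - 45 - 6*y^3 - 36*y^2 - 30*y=-6*y^3 - 51*y^2 - 123*y - 90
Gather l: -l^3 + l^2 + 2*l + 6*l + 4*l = -l^3 + l^2 + 12*l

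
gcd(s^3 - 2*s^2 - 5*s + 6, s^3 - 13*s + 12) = s^2 - 4*s + 3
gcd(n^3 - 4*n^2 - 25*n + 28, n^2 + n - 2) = n - 1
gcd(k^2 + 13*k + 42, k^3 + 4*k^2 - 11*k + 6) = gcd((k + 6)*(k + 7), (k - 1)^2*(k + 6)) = k + 6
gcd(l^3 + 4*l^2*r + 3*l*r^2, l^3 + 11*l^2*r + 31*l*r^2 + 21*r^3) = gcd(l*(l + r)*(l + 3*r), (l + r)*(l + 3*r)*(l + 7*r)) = l^2 + 4*l*r + 3*r^2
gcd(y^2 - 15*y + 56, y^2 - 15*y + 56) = y^2 - 15*y + 56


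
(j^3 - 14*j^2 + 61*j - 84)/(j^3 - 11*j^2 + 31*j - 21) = (j - 4)/(j - 1)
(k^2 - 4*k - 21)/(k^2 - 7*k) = (k + 3)/k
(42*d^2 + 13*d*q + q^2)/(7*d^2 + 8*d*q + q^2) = (6*d + q)/(d + q)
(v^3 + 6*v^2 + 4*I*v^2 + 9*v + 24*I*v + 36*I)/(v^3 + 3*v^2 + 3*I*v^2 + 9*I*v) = (v^2 + v*(3 + 4*I) + 12*I)/(v*(v + 3*I))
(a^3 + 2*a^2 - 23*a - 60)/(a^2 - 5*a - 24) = (a^2 - a - 20)/(a - 8)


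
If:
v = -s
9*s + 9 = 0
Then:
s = -1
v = 1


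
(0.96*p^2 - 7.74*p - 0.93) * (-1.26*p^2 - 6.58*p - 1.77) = -1.2096*p^4 + 3.4356*p^3 + 50.4018*p^2 + 19.8192*p + 1.6461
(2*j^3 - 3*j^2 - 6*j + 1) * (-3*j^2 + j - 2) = -6*j^5 + 11*j^4 + 11*j^3 - 3*j^2 + 13*j - 2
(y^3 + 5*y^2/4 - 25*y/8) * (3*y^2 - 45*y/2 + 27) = 3*y^5 - 75*y^4/4 - 21*y^3/2 + 1665*y^2/16 - 675*y/8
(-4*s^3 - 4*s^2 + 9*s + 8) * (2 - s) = 4*s^4 - 4*s^3 - 17*s^2 + 10*s + 16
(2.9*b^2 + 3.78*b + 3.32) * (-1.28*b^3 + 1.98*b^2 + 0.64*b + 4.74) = -3.712*b^5 + 0.9036*b^4 + 5.0908*b^3 + 22.7388*b^2 + 20.042*b + 15.7368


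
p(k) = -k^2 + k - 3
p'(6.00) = -11.00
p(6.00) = -33.00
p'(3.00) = -5.00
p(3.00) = -9.00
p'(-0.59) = 2.18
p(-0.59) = -3.94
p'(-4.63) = 10.26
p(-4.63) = -29.07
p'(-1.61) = 4.22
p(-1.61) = -7.20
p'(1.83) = -2.66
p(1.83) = -4.52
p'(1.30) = -1.60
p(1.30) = -3.39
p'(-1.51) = 4.02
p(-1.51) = -6.79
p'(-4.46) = 9.92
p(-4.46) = -27.35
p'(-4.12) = 9.24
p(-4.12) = -24.09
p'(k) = 1 - 2*k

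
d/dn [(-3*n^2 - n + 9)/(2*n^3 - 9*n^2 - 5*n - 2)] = (6*n^4 + 4*n^3 - 48*n^2 + 174*n + 47)/(4*n^6 - 36*n^5 + 61*n^4 + 82*n^3 + 61*n^2 + 20*n + 4)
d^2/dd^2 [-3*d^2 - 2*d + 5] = -6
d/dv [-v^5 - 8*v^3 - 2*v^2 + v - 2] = -5*v^4 - 24*v^2 - 4*v + 1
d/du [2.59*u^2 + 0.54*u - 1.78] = 5.18*u + 0.54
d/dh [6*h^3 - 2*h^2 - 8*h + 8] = 18*h^2 - 4*h - 8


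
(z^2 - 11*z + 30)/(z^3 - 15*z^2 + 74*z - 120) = 1/(z - 4)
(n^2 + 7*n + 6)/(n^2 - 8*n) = (n^2 + 7*n + 6)/(n*(n - 8))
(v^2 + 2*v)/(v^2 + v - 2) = v/(v - 1)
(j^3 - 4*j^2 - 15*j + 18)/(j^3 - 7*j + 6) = (j - 6)/(j - 2)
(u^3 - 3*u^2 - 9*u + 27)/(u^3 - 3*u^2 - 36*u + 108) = (u^2 - 9)/(u^2 - 36)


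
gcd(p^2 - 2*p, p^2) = p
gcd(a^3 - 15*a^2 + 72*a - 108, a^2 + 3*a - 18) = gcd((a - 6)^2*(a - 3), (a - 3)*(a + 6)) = a - 3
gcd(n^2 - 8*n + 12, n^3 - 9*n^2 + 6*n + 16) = n - 2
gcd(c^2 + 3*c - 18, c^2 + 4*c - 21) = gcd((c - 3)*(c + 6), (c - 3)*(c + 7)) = c - 3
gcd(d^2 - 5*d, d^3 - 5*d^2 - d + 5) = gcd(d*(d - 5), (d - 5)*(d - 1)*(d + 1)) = d - 5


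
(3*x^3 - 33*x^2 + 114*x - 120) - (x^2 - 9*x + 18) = 3*x^3 - 34*x^2 + 123*x - 138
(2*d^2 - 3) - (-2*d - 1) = 2*d^2 + 2*d - 2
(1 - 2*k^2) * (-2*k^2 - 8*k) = 4*k^4 + 16*k^3 - 2*k^2 - 8*k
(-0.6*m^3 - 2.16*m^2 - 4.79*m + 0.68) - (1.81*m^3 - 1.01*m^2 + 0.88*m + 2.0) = -2.41*m^3 - 1.15*m^2 - 5.67*m - 1.32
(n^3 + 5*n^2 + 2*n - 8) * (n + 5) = n^4 + 10*n^3 + 27*n^2 + 2*n - 40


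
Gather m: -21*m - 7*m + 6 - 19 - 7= -28*m - 20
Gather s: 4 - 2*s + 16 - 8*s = 20 - 10*s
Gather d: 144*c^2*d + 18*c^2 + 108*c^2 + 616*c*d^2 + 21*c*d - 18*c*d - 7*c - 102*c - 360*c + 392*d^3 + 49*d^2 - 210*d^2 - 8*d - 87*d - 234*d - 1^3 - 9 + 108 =126*c^2 - 469*c + 392*d^3 + d^2*(616*c - 161) + d*(144*c^2 + 3*c - 329) + 98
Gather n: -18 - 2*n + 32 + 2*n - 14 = 0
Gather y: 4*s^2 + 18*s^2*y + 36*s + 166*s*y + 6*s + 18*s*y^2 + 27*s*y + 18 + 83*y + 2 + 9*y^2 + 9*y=4*s^2 + 42*s + y^2*(18*s + 9) + y*(18*s^2 + 193*s + 92) + 20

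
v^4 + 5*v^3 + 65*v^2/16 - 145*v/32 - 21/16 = (v - 3/4)*(v + 1/4)*(v + 2)*(v + 7/2)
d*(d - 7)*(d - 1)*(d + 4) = d^4 - 4*d^3 - 25*d^2 + 28*d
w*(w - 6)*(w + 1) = w^3 - 5*w^2 - 6*w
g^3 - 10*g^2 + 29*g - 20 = (g - 5)*(g - 4)*(g - 1)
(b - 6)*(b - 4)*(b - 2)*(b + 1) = b^4 - 11*b^3 + 32*b^2 - 4*b - 48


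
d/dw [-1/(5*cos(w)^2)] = -2*sin(w)/(5*cos(w)^3)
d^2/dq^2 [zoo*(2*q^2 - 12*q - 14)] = zoo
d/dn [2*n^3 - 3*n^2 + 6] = 6*n*(n - 1)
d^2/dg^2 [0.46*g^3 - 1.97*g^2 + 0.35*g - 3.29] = 2.76*g - 3.94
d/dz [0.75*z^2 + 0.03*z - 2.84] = 1.5*z + 0.03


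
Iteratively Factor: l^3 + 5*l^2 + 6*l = (l)*(l^2 + 5*l + 6) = l*(l + 3)*(l + 2)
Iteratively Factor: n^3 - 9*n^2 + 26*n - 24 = (n - 2)*(n^2 - 7*n + 12) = (n - 3)*(n - 2)*(n - 4)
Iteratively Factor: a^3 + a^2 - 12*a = (a + 4)*(a^2 - 3*a) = a*(a + 4)*(a - 3)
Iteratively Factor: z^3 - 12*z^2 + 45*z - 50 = (z - 2)*(z^2 - 10*z + 25) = (z - 5)*(z - 2)*(z - 5)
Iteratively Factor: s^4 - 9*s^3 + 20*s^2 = (s - 4)*(s^3 - 5*s^2) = s*(s - 4)*(s^2 - 5*s) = s^2*(s - 4)*(s - 5)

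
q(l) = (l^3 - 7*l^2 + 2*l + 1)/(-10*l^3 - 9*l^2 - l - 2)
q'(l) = (3*l^2 - 14*l + 2)/(-10*l^3 - 9*l^2 - l - 2) + (30*l^2 + 18*l + 1)*(l^3 - 7*l^2 + 2*l + 1)/(-10*l^3 - 9*l^2 - l - 2)^2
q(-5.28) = -0.29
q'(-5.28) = -0.04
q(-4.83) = -0.31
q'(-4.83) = -0.05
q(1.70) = 0.14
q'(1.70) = -0.04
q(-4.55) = -0.33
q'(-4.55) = -0.06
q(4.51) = 0.04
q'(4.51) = -0.02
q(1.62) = 0.14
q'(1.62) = -0.04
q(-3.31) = -0.45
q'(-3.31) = -0.15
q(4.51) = 0.04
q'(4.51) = -0.02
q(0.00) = -0.50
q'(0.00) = -0.75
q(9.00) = -0.02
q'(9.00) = -0.00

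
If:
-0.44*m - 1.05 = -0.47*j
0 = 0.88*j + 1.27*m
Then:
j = 1.36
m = -0.94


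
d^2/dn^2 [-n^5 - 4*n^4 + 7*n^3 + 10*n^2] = -20*n^3 - 48*n^2 + 42*n + 20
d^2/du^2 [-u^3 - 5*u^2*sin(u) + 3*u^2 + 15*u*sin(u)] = 5*u^2*sin(u) - 15*u*sin(u) - 20*u*cos(u) - 6*u - 10*sin(u) + 30*cos(u) + 6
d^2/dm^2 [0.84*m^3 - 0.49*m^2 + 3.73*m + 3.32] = 5.04*m - 0.98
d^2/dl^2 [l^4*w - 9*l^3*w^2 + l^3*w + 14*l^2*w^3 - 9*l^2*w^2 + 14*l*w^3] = 2*w*(6*l^2 - 27*l*w + 3*l + 14*w^2 - 9*w)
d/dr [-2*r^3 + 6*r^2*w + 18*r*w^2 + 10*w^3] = -6*r^2 + 12*r*w + 18*w^2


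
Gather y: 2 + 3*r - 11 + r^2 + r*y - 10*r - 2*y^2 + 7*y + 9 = r^2 - 7*r - 2*y^2 + y*(r + 7)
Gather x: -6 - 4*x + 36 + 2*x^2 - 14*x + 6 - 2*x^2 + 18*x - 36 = 0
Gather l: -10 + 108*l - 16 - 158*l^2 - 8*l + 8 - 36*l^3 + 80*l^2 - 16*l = -36*l^3 - 78*l^2 + 84*l - 18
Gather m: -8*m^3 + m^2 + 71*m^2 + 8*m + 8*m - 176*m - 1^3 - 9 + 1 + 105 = -8*m^3 + 72*m^2 - 160*m + 96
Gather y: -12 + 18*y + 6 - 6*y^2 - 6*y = -6*y^2 + 12*y - 6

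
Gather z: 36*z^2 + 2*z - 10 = 36*z^2 + 2*z - 10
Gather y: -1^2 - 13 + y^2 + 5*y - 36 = y^2 + 5*y - 50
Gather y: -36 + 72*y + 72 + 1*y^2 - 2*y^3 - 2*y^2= -2*y^3 - y^2 + 72*y + 36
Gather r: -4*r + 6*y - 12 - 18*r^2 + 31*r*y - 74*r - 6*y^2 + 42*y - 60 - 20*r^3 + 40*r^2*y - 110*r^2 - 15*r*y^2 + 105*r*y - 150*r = -20*r^3 + r^2*(40*y - 128) + r*(-15*y^2 + 136*y - 228) - 6*y^2 + 48*y - 72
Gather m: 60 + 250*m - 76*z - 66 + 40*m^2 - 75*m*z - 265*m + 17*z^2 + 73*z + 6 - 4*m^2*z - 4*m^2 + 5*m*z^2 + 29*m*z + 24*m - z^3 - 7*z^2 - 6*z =m^2*(36 - 4*z) + m*(5*z^2 - 46*z + 9) - z^3 + 10*z^2 - 9*z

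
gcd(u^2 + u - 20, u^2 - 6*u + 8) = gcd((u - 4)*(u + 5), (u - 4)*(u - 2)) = u - 4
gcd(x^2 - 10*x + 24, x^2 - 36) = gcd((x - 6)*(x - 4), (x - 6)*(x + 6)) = x - 6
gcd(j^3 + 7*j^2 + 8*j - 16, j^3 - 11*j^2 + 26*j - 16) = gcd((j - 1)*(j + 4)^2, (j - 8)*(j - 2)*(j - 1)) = j - 1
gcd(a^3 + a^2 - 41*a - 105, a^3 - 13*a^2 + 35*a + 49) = a - 7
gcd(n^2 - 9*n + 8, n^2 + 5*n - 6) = n - 1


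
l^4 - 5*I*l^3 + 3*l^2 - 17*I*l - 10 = (l - 5*I)*(l - I)^2*(l + 2*I)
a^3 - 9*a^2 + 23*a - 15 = (a - 5)*(a - 3)*(a - 1)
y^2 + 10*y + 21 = (y + 3)*(y + 7)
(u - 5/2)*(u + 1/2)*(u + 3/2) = u^3 - u^2/2 - 17*u/4 - 15/8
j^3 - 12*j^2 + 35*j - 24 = (j - 8)*(j - 3)*(j - 1)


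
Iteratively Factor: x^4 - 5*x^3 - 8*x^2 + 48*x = (x)*(x^3 - 5*x^2 - 8*x + 48) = x*(x - 4)*(x^2 - x - 12) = x*(x - 4)^2*(x + 3)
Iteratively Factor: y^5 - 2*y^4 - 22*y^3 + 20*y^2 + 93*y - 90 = (y - 5)*(y^4 + 3*y^3 - 7*y^2 - 15*y + 18) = (y - 5)*(y + 3)*(y^3 - 7*y + 6) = (y - 5)*(y - 1)*(y + 3)*(y^2 + y - 6) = (y - 5)*(y - 2)*(y - 1)*(y + 3)*(y + 3)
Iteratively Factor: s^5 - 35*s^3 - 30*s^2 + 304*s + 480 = (s + 3)*(s^4 - 3*s^3 - 26*s^2 + 48*s + 160) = (s - 4)*(s + 3)*(s^3 + s^2 - 22*s - 40) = (s - 5)*(s - 4)*(s + 3)*(s^2 + 6*s + 8) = (s - 5)*(s - 4)*(s + 2)*(s + 3)*(s + 4)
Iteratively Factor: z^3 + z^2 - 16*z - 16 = (z + 1)*(z^2 - 16) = (z - 4)*(z + 1)*(z + 4)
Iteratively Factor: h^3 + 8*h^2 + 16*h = (h + 4)*(h^2 + 4*h) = (h + 4)^2*(h)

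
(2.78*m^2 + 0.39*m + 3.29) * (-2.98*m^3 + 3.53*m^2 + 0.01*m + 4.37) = -8.2844*m^5 + 8.6512*m^4 - 8.3997*m^3 + 23.7662*m^2 + 1.7372*m + 14.3773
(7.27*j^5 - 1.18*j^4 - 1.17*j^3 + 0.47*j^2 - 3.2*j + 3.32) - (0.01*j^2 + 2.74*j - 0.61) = 7.27*j^5 - 1.18*j^4 - 1.17*j^3 + 0.46*j^2 - 5.94*j + 3.93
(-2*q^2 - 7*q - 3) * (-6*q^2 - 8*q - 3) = 12*q^4 + 58*q^3 + 80*q^2 + 45*q + 9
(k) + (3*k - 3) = 4*k - 3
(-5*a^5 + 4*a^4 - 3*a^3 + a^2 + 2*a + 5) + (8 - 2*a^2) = -5*a^5 + 4*a^4 - 3*a^3 - a^2 + 2*a + 13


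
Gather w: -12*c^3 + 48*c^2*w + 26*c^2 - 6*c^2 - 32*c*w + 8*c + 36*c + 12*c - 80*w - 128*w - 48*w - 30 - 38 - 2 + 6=-12*c^3 + 20*c^2 + 56*c + w*(48*c^2 - 32*c - 256) - 64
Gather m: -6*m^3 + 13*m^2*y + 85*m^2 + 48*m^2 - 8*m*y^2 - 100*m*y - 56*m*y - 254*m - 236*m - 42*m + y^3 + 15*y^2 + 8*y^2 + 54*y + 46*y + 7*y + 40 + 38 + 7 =-6*m^3 + m^2*(13*y + 133) + m*(-8*y^2 - 156*y - 532) + y^3 + 23*y^2 + 107*y + 85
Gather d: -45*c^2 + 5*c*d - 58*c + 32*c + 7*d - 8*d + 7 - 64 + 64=-45*c^2 - 26*c + d*(5*c - 1) + 7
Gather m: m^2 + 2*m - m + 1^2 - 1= m^2 + m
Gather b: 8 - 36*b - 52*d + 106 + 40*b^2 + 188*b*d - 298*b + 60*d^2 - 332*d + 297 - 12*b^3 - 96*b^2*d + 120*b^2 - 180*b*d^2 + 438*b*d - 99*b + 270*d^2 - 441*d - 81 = -12*b^3 + b^2*(160 - 96*d) + b*(-180*d^2 + 626*d - 433) + 330*d^2 - 825*d + 330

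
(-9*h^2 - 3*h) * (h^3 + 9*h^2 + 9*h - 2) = -9*h^5 - 84*h^4 - 108*h^3 - 9*h^2 + 6*h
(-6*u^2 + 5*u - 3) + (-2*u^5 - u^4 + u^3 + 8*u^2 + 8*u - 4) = -2*u^5 - u^4 + u^3 + 2*u^2 + 13*u - 7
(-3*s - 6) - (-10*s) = 7*s - 6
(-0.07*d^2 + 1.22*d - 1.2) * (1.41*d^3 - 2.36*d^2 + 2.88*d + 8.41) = -0.0987*d^5 + 1.8854*d^4 - 4.7728*d^3 + 5.7569*d^2 + 6.8042*d - 10.092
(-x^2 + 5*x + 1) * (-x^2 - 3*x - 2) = x^4 - 2*x^3 - 14*x^2 - 13*x - 2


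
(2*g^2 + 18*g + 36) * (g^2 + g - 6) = 2*g^4 + 20*g^3 + 42*g^2 - 72*g - 216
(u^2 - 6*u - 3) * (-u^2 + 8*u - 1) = -u^4 + 14*u^3 - 46*u^2 - 18*u + 3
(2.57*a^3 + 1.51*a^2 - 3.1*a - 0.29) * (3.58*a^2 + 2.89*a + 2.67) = 9.2006*a^5 + 12.8331*a^4 + 0.127799999999999*a^3 - 5.9655*a^2 - 9.1151*a - 0.7743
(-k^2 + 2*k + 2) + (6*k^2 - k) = 5*k^2 + k + 2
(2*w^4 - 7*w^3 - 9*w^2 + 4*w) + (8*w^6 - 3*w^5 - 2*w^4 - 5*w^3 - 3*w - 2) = 8*w^6 - 3*w^5 - 12*w^3 - 9*w^2 + w - 2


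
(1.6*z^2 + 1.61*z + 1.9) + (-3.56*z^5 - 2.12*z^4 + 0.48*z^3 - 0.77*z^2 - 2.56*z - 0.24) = -3.56*z^5 - 2.12*z^4 + 0.48*z^3 + 0.83*z^2 - 0.95*z + 1.66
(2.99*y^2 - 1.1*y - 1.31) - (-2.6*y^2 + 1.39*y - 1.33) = 5.59*y^2 - 2.49*y + 0.02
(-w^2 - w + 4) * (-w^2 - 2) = w^4 + w^3 - 2*w^2 + 2*w - 8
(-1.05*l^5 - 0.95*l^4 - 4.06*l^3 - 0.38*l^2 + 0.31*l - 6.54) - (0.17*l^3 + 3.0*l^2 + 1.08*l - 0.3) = -1.05*l^5 - 0.95*l^4 - 4.23*l^3 - 3.38*l^2 - 0.77*l - 6.24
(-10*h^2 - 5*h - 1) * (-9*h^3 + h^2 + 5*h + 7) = 90*h^5 + 35*h^4 - 46*h^3 - 96*h^2 - 40*h - 7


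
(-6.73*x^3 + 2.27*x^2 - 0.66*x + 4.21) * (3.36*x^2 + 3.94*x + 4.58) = -22.6128*x^5 - 18.889*x^4 - 24.0972*x^3 + 21.9418*x^2 + 13.5646*x + 19.2818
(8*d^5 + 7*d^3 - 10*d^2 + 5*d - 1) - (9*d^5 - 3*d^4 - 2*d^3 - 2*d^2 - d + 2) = -d^5 + 3*d^4 + 9*d^3 - 8*d^2 + 6*d - 3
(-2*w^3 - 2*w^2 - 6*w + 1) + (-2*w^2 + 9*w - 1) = -2*w^3 - 4*w^2 + 3*w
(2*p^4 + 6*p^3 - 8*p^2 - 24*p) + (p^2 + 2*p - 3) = 2*p^4 + 6*p^3 - 7*p^2 - 22*p - 3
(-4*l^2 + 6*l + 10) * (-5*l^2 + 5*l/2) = 20*l^4 - 40*l^3 - 35*l^2 + 25*l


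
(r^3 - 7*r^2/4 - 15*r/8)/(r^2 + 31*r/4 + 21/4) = r*(2*r - 5)/(2*(r + 7))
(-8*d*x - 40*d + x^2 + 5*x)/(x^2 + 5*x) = (-8*d + x)/x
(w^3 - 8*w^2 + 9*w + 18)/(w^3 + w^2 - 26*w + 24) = (w^3 - 8*w^2 + 9*w + 18)/(w^3 + w^2 - 26*w + 24)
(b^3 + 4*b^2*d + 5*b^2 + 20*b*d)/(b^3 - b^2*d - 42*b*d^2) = (b^2 + 4*b*d + 5*b + 20*d)/(b^2 - b*d - 42*d^2)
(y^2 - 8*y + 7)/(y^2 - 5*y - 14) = (y - 1)/(y + 2)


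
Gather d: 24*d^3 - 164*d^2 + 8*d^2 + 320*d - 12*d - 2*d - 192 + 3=24*d^3 - 156*d^2 + 306*d - 189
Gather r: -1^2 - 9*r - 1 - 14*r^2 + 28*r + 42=-14*r^2 + 19*r + 40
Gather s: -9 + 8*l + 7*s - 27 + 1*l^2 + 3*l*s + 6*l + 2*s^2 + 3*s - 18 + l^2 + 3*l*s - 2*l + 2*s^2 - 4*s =2*l^2 + 12*l + 4*s^2 + s*(6*l + 6) - 54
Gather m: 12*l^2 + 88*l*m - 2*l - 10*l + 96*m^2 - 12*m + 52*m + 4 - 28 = 12*l^2 - 12*l + 96*m^2 + m*(88*l + 40) - 24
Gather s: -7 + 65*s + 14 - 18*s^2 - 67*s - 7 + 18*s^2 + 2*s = 0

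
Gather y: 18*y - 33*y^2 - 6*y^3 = -6*y^3 - 33*y^2 + 18*y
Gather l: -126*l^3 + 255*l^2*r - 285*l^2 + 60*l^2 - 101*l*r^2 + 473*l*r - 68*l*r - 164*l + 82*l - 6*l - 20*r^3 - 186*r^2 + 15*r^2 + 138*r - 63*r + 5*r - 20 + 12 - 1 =-126*l^3 + l^2*(255*r - 225) + l*(-101*r^2 + 405*r - 88) - 20*r^3 - 171*r^2 + 80*r - 9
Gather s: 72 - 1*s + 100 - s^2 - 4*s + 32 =-s^2 - 5*s + 204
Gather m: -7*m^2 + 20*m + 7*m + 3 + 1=-7*m^2 + 27*m + 4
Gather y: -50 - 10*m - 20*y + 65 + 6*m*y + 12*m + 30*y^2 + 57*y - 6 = 2*m + 30*y^2 + y*(6*m + 37) + 9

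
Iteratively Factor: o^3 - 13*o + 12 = (o - 1)*(o^2 + o - 12) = (o - 1)*(o + 4)*(o - 3)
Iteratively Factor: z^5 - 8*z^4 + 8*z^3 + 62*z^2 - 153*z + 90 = (z + 3)*(z^4 - 11*z^3 + 41*z^2 - 61*z + 30) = (z - 5)*(z + 3)*(z^3 - 6*z^2 + 11*z - 6) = (z - 5)*(z - 1)*(z + 3)*(z^2 - 5*z + 6) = (z - 5)*(z - 3)*(z - 1)*(z + 3)*(z - 2)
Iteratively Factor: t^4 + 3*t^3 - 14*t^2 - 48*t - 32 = (t - 4)*(t^3 + 7*t^2 + 14*t + 8) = (t - 4)*(t + 4)*(t^2 + 3*t + 2) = (t - 4)*(t + 2)*(t + 4)*(t + 1)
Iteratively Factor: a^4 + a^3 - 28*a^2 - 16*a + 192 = (a + 4)*(a^3 - 3*a^2 - 16*a + 48) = (a - 3)*(a + 4)*(a^2 - 16) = (a - 4)*(a - 3)*(a + 4)*(a + 4)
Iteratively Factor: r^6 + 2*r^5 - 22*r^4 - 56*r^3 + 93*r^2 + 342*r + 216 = (r + 1)*(r^5 + r^4 - 23*r^3 - 33*r^2 + 126*r + 216) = (r + 1)*(r + 2)*(r^4 - r^3 - 21*r^2 + 9*r + 108) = (r + 1)*(r + 2)*(r + 3)*(r^3 - 4*r^2 - 9*r + 36) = (r + 1)*(r + 2)*(r + 3)^2*(r^2 - 7*r + 12) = (r - 3)*(r + 1)*(r + 2)*(r + 3)^2*(r - 4)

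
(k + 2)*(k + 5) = k^2 + 7*k + 10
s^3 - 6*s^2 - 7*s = s*(s - 7)*(s + 1)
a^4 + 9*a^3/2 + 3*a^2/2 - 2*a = a*(a - 1/2)*(a + 1)*(a + 4)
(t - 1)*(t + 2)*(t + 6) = t^3 + 7*t^2 + 4*t - 12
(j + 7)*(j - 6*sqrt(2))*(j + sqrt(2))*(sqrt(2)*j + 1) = sqrt(2)*j^4 - 9*j^3 + 7*sqrt(2)*j^3 - 63*j^2 - 17*sqrt(2)*j^2 - 119*sqrt(2)*j - 12*j - 84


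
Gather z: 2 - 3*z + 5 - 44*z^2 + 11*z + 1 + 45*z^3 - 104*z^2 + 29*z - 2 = 45*z^3 - 148*z^2 + 37*z + 6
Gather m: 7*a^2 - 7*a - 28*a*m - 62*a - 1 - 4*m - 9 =7*a^2 - 69*a + m*(-28*a - 4) - 10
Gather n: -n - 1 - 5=-n - 6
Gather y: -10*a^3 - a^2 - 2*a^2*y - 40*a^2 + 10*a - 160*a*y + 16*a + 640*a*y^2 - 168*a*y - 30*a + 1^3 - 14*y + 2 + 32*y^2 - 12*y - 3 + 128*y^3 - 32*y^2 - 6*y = -10*a^3 - 41*a^2 + 640*a*y^2 - 4*a + 128*y^3 + y*(-2*a^2 - 328*a - 32)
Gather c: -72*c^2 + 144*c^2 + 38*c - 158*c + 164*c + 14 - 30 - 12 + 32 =72*c^2 + 44*c + 4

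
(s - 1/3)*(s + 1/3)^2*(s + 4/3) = s^4 + 5*s^3/3 + s^2/3 - 5*s/27 - 4/81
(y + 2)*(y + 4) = y^2 + 6*y + 8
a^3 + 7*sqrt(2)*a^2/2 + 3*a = a*(a + sqrt(2)/2)*(a + 3*sqrt(2))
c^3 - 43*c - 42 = (c - 7)*(c + 1)*(c + 6)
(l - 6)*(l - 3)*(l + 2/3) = l^3 - 25*l^2/3 + 12*l + 12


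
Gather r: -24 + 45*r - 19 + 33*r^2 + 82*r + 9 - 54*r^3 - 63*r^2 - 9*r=-54*r^3 - 30*r^2 + 118*r - 34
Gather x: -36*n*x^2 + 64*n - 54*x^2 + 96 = 64*n + x^2*(-36*n - 54) + 96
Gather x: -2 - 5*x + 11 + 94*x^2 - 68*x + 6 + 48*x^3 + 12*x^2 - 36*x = 48*x^3 + 106*x^2 - 109*x + 15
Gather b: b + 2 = b + 2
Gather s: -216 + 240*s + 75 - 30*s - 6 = 210*s - 147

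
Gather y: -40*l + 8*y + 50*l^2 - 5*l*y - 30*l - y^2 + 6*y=50*l^2 - 70*l - y^2 + y*(14 - 5*l)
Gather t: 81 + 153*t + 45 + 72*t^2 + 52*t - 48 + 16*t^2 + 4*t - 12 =88*t^2 + 209*t + 66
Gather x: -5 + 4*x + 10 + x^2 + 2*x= x^2 + 6*x + 5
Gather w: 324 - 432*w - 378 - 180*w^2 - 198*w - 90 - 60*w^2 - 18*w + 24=-240*w^2 - 648*w - 120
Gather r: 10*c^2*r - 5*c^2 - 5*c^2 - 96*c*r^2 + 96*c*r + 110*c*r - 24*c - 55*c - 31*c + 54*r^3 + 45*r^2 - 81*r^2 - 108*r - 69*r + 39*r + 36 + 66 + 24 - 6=-10*c^2 - 110*c + 54*r^3 + r^2*(-96*c - 36) + r*(10*c^2 + 206*c - 138) + 120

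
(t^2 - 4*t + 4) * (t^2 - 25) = t^4 - 4*t^3 - 21*t^2 + 100*t - 100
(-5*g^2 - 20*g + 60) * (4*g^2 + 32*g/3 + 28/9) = -20*g^4 - 400*g^3/3 + 100*g^2/9 + 5200*g/9 + 560/3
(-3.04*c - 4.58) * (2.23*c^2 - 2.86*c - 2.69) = -6.7792*c^3 - 1.519*c^2 + 21.2764*c + 12.3202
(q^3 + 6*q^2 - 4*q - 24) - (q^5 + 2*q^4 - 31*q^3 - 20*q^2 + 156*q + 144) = -q^5 - 2*q^4 + 32*q^3 + 26*q^2 - 160*q - 168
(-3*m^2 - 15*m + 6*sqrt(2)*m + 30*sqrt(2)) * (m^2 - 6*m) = -3*m^4 + 3*m^3 + 6*sqrt(2)*m^3 - 6*sqrt(2)*m^2 + 90*m^2 - 180*sqrt(2)*m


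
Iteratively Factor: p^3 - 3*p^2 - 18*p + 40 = (p - 5)*(p^2 + 2*p - 8) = (p - 5)*(p - 2)*(p + 4)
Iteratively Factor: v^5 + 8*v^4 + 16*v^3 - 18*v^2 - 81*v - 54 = (v + 3)*(v^4 + 5*v^3 + v^2 - 21*v - 18) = (v + 3)^2*(v^3 + 2*v^2 - 5*v - 6) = (v - 2)*(v + 3)^2*(v^2 + 4*v + 3) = (v - 2)*(v + 1)*(v + 3)^2*(v + 3)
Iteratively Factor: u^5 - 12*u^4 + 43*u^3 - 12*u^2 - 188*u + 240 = (u - 4)*(u^4 - 8*u^3 + 11*u^2 + 32*u - 60) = (u - 4)*(u - 2)*(u^3 - 6*u^2 - u + 30) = (u - 4)*(u - 3)*(u - 2)*(u^2 - 3*u - 10) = (u - 4)*(u - 3)*(u - 2)*(u + 2)*(u - 5)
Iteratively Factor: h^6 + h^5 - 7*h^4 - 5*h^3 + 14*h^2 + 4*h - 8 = (h + 1)*(h^5 - 7*h^3 + 2*h^2 + 12*h - 8) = (h + 1)*(h + 2)*(h^4 - 2*h^3 - 3*h^2 + 8*h - 4) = (h - 2)*(h + 1)*(h + 2)*(h^3 - 3*h + 2) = (h - 2)*(h - 1)*(h + 1)*(h + 2)*(h^2 + h - 2) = (h - 2)*(h - 1)*(h + 1)*(h + 2)^2*(h - 1)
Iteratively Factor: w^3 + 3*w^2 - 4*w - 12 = (w - 2)*(w^2 + 5*w + 6) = (w - 2)*(w + 3)*(w + 2)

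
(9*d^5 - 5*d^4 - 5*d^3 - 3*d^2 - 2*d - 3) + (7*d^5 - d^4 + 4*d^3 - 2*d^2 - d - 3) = 16*d^5 - 6*d^4 - d^3 - 5*d^2 - 3*d - 6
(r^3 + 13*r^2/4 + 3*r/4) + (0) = r^3 + 13*r^2/4 + 3*r/4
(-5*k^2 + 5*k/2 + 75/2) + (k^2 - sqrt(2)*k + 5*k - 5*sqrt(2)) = -4*k^2 - sqrt(2)*k + 15*k/2 - 5*sqrt(2) + 75/2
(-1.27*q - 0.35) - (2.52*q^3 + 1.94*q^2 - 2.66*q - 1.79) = -2.52*q^3 - 1.94*q^2 + 1.39*q + 1.44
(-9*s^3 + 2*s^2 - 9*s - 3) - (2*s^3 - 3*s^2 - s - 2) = -11*s^3 + 5*s^2 - 8*s - 1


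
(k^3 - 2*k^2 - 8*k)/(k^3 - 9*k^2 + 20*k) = (k + 2)/(k - 5)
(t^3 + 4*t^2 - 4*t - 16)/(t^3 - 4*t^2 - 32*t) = (t^2 - 4)/(t*(t - 8))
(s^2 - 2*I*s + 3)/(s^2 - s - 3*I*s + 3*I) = (s + I)/(s - 1)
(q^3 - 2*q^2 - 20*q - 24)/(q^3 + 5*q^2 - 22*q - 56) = (q^2 - 4*q - 12)/(q^2 + 3*q - 28)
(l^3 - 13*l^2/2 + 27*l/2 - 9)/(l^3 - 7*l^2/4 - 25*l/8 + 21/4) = 4*(l - 3)/(4*l + 7)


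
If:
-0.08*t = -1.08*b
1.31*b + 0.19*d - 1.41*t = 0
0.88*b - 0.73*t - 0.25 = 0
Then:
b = -0.03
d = -2.60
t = -0.38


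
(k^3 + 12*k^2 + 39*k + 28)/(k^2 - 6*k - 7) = (k^2 + 11*k + 28)/(k - 7)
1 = 1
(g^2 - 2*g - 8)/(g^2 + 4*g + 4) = (g - 4)/(g + 2)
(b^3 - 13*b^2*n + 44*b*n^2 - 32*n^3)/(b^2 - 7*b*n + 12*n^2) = (b^2 - 9*b*n + 8*n^2)/(b - 3*n)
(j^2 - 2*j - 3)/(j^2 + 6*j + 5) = (j - 3)/(j + 5)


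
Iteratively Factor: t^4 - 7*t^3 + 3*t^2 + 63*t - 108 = (t + 3)*(t^3 - 10*t^2 + 33*t - 36) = (t - 3)*(t + 3)*(t^2 - 7*t + 12) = (t - 4)*(t - 3)*(t + 3)*(t - 3)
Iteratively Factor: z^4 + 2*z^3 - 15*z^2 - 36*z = (z - 4)*(z^3 + 6*z^2 + 9*z) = (z - 4)*(z + 3)*(z^2 + 3*z) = (z - 4)*(z + 3)^2*(z)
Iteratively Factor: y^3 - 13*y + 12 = (y + 4)*(y^2 - 4*y + 3) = (y - 1)*(y + 4)*(y - 3)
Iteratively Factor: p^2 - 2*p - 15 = (p - 5)*(p + 3)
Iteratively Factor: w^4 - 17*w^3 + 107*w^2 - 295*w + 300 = (w - 5)*(w^3 - 12*w^2 + 47*w - 60) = (w - 5)*(w - 3)*(w^2 - 9*w + 20) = (w - 5)*(w - 4)*(w - 3)*(w - 5)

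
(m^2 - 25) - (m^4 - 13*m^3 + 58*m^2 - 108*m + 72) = -m^4 + 13*m^3 - 57*m^2 + 108*m - 97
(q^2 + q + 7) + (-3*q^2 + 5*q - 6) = -2*q^2 + 6*q + 1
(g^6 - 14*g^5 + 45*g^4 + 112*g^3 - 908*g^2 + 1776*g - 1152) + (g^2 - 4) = g^6 - 14*g^5 + 45*g^4 + 112*g^3 - 907*g^2 + 1776*g - 1156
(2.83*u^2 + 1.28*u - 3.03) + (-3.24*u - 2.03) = 2.83*u^2 - 1.96*u - 5.06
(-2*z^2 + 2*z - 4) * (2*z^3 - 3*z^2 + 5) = -4*z^5 + 10*z^4 - 14*z^3 + 2*z^2 + 10*z - 20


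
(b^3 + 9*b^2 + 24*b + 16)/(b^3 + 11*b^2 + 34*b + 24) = (b + 4)/(b + 6)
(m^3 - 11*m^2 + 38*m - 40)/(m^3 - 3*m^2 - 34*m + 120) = (m - 2)/(m + 6)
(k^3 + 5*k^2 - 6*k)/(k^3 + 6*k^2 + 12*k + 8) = k*(k^2 + 5*k - 6)/(k^3 + 6*k^2 + 12*k + 8)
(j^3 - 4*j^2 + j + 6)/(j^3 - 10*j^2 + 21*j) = (j^2 - j - 2)/(j*(j - 7))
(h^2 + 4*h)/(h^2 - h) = (h + 4)/(h - 1)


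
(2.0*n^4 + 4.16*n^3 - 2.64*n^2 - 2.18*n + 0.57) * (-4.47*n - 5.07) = -8.94*n^5 - 28.7352*n^4 - 9.2904*n^3 + 23.1294*n^2 + 8.5047*n - 2.8899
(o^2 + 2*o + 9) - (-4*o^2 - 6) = 5*o^2 + 2*o + 15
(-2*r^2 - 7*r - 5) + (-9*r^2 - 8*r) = -11*r^2 - 15*r - 5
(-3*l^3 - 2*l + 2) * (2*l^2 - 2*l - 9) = -6*l^5 + 6*l^4 + 23*l^3 + 8*l^2 + 14*l - 18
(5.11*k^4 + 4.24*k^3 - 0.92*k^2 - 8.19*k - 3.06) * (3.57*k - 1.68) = 18.2427*k^5 + 6.552*k^4 - 10.4076*k^3 - 27.6927*k^2 + 2.835*k + 5.1408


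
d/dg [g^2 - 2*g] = 2*g - 2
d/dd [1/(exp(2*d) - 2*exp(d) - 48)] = 2*(1 - exp(d))*exp(d)/(-exp(2*d) + 2*exp(d) + 48)^2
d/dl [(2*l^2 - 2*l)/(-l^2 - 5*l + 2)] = 4*(-3*l^2 + 2*l - 1)/(l^4 + 10*l^3 + 21*l^2 - 20*l + 4)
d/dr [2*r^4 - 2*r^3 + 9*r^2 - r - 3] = 8*r^3 - 6*r^2 + 18*r - 1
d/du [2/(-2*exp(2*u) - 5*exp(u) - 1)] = (8*exp(u) + 10)*exp(u)/(2*exp(2*u) + 5*exp(u) + 1)^2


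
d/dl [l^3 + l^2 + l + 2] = 3*l^2 + 2*l + 1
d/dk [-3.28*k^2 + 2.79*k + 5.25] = 2.79 - 6.56*k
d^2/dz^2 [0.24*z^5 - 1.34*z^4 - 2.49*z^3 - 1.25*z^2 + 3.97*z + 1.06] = 4.8*z^3 - 16.08*z^2 - 14.94*z - 2.5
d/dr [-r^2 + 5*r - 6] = 5 - 2*r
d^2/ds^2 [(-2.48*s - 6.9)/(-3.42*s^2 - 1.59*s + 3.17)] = ((2.48*s + 6.9)*(6.84*s + 1.59)*(13.68*s + 3.18) - (50.8896*s + 55.0824)*(3.42*s^2 + 1.59*s - 3.17))/(3.42*s^2 + 1.59*s - 3.17)^3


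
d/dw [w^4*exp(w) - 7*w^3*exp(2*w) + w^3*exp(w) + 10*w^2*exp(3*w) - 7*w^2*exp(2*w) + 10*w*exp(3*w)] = (w^4 - 14*w^3*exp(w) + 5*w^3 + 30*w^2*exp(2*w) - 35*w^2*exp(w) + 3*w^2 + 50*w*exp(2*w) - 14*w*exp(w) + 10*exp(2*w))*exp(w)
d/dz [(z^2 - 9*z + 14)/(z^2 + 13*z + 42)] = 2*(11*z^2 + 28*z - 280)/(z^4 + 26*z^3 + 253*z^2 + 1092*z + 1764)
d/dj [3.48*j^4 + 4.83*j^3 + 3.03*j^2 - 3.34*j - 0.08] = 13.92*j^3 + 14.49*j^2 + 6.06*j - 3.34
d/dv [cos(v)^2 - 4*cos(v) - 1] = 2*(2 - cos(v))*sin(v)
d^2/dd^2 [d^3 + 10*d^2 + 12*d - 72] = 6*d + 20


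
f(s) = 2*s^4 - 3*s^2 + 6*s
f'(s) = 8*s^3 - 6*s + 6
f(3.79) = 392.30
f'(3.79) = 418.78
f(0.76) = 3.49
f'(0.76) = 4.95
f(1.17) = 6.66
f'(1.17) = 11.79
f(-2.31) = 27.08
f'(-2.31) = -78.75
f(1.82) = 22.93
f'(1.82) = 43.31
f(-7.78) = 7099.11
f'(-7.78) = -3714.61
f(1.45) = 11.23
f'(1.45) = 21.69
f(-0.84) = -6.16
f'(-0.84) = 6.30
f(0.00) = 0.00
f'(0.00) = 6.00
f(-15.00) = 100485.00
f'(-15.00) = -26904.00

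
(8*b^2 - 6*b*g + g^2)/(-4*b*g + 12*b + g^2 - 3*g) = (-2*b + g)/(g - 3)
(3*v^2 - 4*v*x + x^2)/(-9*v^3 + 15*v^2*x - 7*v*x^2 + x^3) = 1/(-3*v + x)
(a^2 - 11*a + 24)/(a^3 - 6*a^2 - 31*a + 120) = 1/(a + 5)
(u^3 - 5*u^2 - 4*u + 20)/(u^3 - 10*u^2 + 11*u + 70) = (u - 2)/(u - 7)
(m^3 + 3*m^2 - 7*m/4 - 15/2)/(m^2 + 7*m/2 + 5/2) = (m^2 + m/2 - 3)/(m + 1)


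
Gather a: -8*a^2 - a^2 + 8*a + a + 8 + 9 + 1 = -9*a^2 + 9*a + 18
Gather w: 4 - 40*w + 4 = 8 - 40*w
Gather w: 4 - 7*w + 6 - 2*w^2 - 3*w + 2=-2*w^2 - 10*w + 12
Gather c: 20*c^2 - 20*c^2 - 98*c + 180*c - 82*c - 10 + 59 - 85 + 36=0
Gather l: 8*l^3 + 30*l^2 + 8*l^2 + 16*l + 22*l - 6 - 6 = 8*l^3 + 38*l^2 + 38*l - 12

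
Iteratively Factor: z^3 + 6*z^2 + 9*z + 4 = (z + 1)*(z^2 + 5*z + 4) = (z + 1)*(z + 4)*(z + 1)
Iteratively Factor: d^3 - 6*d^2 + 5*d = (d - 5)*(d^2 - d) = (d - 5)*(d - 1)*(d)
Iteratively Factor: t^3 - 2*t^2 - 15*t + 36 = (t - 3)*(t^2 + t - 12) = (t - 3)^2*(t + 4)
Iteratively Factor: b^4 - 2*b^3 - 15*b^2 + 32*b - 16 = (b - 4)*(b^3 + 2*b^2 - 7*b + 4) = (b - 4)*(b + 4)*(b^2 - 2*b + 1) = (b - 4)*(b - 1)*(b + 4)*(b - 1)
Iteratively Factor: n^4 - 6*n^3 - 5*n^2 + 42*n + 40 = (n + 1)*(n^3 - 7*n^2 + 2*n + 40) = (n + 1)*(n + 2)*(n^2 - 9*n + 20) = (n - 5)*(n + 1)*(n + 2)*(n - 4)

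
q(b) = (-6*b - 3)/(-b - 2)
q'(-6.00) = 0.56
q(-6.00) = 8.25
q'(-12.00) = 0.09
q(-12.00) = 6.90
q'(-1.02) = 9.37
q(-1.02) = -3.18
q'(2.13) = 0.53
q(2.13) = 3.82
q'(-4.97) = 1.02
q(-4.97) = 9.03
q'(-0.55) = 4.28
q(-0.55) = -0.21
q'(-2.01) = 90000.00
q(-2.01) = 906.00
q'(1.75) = 0.64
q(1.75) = 3.60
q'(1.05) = 0.97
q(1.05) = 3.05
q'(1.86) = 0.60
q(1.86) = 3.67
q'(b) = (-6*b - 3)/(-b - 2)^2 - 6/(-b - 2) = 9/(b + 2)^2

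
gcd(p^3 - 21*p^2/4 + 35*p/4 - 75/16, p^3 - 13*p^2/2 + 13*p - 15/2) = p - 5/2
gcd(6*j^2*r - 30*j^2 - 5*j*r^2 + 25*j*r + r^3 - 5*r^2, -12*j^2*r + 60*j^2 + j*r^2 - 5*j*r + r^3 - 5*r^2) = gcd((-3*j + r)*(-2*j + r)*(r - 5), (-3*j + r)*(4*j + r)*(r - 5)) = -3*j*r + 15*j + r^2 - 5*r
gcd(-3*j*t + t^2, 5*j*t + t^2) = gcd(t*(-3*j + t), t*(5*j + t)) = t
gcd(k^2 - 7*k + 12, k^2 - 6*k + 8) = k - 4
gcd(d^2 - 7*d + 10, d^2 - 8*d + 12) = d - 2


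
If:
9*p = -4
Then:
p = -4/9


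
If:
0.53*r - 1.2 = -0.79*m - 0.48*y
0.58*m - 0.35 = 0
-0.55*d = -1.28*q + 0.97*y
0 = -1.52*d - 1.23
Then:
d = -0.81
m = 0.60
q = 0.7578125*y - 0.347707648026316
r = 1.36467143786597 - 0.905660377358491*y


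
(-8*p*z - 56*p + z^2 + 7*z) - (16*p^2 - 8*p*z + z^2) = -16*p^2 - 56*p + 7*z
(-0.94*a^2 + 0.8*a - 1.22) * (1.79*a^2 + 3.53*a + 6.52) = -1.6826*a^4 - 1.8862*a^3 - 5.4886*a^2 + 0.909400000000001*a - 7.9544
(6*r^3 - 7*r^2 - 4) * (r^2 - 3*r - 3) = 6*r^5 - 25*r^4 + 3*r^3 + 17*r^2 + 12*r + 12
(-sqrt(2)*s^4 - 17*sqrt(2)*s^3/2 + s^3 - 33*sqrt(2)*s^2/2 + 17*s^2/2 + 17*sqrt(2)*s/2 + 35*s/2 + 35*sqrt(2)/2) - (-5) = -sqrt(2)*s^4 - 17*sqrt(2)*s^3/2 + s^3 - 33*sqrt(2)*s^2/2 + 17*s^2/2 + 17*sqrt(2)*s/2 + 35*s/2 + 5 + 35*sqrt(2)/2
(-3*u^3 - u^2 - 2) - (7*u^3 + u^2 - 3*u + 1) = -10*u^3 - 2*u^2 + 3*u - 3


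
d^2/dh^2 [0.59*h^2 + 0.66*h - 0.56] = 1.18000000000000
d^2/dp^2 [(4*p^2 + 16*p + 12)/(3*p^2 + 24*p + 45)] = -32/(3*p^3 + 45*p^2 + 225*p + 375)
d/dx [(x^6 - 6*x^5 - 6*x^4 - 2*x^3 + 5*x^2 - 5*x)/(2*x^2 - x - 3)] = (8*x^7 - 41*x^6 - 18*x^5 + 104*x^4 + 76*x^3 + 23*x^2 - 30*x + 15)/(4*x^4 - 4*x^3 - 11*x^2 + 6*x + 9)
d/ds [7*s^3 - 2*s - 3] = 21*s^2 - 2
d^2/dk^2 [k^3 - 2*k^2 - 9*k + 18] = 6*k - 4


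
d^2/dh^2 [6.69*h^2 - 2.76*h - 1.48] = 13.3800000000000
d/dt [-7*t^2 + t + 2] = 1 - 14*t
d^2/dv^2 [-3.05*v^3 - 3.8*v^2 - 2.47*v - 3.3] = -18.3*v - 7.6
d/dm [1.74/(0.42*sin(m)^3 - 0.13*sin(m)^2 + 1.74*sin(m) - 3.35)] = (-2.1924*sin(m)^2 + 0.4524*sin(m) - 3.0276)*cos(m)/(0.42*sin(m)^3 - 0.13*sin(m)^2 + 1.74*sin(m) - 3.35)^2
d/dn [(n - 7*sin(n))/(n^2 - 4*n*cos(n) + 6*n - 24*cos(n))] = ((1 - 7*cos(n))*(n^2 - 4*n*cos(n) + 6*n - 24*cos(n)) - 2*(n - 7*sin(n))*(2*n*sin(n) + n + 12*sin(n) - 2*cos(n) + 3))/((n + 6)^2*(n - 4*cos(n))^2)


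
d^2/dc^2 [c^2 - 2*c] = 2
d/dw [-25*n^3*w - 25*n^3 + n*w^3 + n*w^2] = n*(-25*n^2 + 3*w^2 + 2*w)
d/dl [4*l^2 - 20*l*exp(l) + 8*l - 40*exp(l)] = -20*l*exp(l) + 8*l - 60*exp(l) + 8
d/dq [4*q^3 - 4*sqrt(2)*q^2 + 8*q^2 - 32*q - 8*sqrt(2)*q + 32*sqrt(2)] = 12*q^2 - 8*sqrt(2)*q + 16*q - 32 - 8*sqrt(2)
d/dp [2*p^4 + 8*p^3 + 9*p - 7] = 8*p^3 + 24*p^2 + 9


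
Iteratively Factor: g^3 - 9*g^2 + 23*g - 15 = (g - 5)*(g^2 - 4*g + 3) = (g - 5)*(g - 3)*(g - 1)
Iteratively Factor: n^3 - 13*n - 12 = (n - 4)*(n^2 + 4*n + 3) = (n - 4)*(n + 3)*(n + 1)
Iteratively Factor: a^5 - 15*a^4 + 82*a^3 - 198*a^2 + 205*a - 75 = (a - 5)*(a^4 - 10*a^3 + 32*a^2 - 38*a + 15) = (a - 5)^2*(a^3 - 5*a^2 + 7*a - 3) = (a - 5)^2*(a - 3)*(a^2 - 2*a + 1) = (a - 5)^2*(a - 3)*(a - 1)*(a - 1)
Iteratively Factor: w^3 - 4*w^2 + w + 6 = (w - 3)*(w^2 - w - 2) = (w - 3)*(w - 2)*(w + 1)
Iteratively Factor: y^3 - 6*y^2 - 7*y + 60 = (y - 5)*(y^2 - y - 12) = (y - 5)*(y - 4)*(y + 3)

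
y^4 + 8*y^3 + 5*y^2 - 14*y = y*(y - 1)*(y + 2)*(y + 7)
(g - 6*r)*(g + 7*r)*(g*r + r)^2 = g^4*r^2 + g^3*r^3 + 2*g^3*r^2 - 42*g^2*r^4 + 2*g^2*r^3 + g^2*r^2 - 84*g*r^4 + g*r^3 - 42*r^4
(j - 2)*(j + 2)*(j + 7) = j^3 + 7*j^2 - 4*j - 28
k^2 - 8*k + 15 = (k - 5)*(k - 3)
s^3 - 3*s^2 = s^2*(s - 3)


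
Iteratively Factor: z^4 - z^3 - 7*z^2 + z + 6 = (z + 2)*(z^3 - 3*z^2 - z + 3) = (z - 1)*(z + 2)*(z^2 - 2*z - 3) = (z - 1)*(z + 1)*(z + 2)*(z - 3)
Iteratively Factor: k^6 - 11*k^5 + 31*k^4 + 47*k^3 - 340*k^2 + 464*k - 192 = (k + 3)*(k^5 - 14*k^4 + 73*k^3 - 172*k^2 + 176*k - 64) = (k - 1)*(k + 3)*(k^4 - 13*k^3 + 60*k^2 - 112*k + 64) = (k - 4)*(k - 1)*(k + 3)*(k^3 - 9*k^2 + 24*k - 16) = (k - 4)^2*(k - 1)*(k + 3)*(k^2 - 5*k + 4) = (k - 4)^3*(k - 1)*(k + 3)*(k - 1)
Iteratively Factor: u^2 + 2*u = (u)*(u + 2)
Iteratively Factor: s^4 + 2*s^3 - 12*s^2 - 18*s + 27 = (s + 3)*(s^3 - s^2 - 9*s + 9) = (s - 1)*(s + 3)*(s^2 - 9) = (s - 1)*(s + 3)^2*(s - 3)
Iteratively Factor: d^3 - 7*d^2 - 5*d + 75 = (d - 5)*(d^2 - 2*d - 15) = (d - 5)^2*(d + 3)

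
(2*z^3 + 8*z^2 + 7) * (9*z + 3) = 18*z^4 + 78*z^3 + 24*z^2 + 63*z + 21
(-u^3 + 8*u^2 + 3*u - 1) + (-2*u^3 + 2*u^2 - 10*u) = -3*u^3 + 10*u^2 - 7*u - 1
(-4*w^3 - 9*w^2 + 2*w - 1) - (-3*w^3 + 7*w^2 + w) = -w^3 - 16*w^2 + w - 1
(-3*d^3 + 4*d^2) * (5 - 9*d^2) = 27*d^5 - 36*d^4 - 15*d^3 + 20*d^2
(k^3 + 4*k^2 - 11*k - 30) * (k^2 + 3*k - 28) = k^5 + 7*k^4 - 27*k^3 - 175*k^2 + 218*k + 840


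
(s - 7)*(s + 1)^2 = s^3 - 5*s^2 - 13*s - 7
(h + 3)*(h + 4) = h^2 + 7*h + 12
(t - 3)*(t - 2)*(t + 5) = t^3 - 19*t + 30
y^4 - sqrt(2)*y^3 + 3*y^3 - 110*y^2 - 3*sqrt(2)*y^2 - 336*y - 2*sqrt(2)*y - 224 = (y + 1)*(y + 2)*(y - 8*sqrt(2))*(y + 7*sqrt(2))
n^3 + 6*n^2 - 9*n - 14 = (n - 2)*(n + 1)*(n + 7)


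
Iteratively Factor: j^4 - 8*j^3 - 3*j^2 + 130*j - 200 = (j + 4)*(j^3 - 12*j^2 + 45*j - 50) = (j - 5)*(j + 4)*(j^2 - 7*j + 10) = (j - 5)^2*(j + 4)*(j - 2)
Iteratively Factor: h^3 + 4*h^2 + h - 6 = (h + 2)*(h^2 + 2*h - 3) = (h + 2)*(h + 3)*(h - 1)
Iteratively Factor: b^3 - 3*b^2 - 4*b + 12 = (b - 2)*(b^2 - b - 6) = (b - 2)*(b + 2)*(b - 3)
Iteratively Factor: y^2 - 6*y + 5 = (y - 5)*(y - 1)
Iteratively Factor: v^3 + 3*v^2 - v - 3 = (v + 3)*(v^2 - 1) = (v - 1)*(v + 3)*(v + 1)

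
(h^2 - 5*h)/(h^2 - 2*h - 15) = h/(h + 3)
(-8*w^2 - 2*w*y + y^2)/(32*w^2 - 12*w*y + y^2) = (2*w + y)/(-8*w + y)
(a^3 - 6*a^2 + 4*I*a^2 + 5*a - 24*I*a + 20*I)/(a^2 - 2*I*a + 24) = (a^2 - 6*a + 5)/(a - 6*I)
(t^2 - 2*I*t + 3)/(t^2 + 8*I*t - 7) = (t - 3*I)/(t + 7*I)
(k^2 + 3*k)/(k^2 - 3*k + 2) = k*(k + 3)/(k^2 - 3*k + 2)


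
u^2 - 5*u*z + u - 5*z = (u + 1)*(u - 5*z)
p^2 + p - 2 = (p - 1)*(p + 2)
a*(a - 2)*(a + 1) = a^3 - a^2 - 2*a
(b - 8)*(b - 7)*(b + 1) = b^3 - 14*b^2 + 41*b + 56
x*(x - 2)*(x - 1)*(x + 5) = x^4 + 2*x^3 - 13*x^2 + 10*x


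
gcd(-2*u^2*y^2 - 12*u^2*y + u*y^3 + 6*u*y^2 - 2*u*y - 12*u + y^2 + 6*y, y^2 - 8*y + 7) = 1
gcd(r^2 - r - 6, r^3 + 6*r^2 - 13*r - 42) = r^2 - r - 6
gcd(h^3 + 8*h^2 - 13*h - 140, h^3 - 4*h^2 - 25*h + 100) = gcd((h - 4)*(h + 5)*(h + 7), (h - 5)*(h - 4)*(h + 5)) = h^2 + h - 20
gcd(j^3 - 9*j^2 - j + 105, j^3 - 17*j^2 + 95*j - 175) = j^2 - 12*j + 35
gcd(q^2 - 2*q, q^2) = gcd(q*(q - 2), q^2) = q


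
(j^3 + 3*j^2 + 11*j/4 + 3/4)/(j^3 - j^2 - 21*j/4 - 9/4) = (j + 1)/(j - 3)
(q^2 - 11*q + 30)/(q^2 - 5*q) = (q - 6)/q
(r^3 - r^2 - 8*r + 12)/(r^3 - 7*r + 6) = (r - 2)/(r - 1)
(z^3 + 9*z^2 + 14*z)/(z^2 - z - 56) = z*(z + 2)/(z - 8)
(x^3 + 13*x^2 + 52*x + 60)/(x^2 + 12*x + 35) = (x^2 + 8*x + 12)/(x + 7)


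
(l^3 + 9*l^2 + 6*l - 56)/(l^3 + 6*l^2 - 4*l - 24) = (l^2 + 11*l + 28)/(l^2 + 8*l + 12)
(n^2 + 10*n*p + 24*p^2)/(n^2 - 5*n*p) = (n^2 + 10*n*p + 24*p^2)/(n*(n - 5*p))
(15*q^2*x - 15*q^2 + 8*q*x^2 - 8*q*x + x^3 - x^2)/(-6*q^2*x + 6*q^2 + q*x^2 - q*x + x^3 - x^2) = (5*q + x)/(-2*q + x)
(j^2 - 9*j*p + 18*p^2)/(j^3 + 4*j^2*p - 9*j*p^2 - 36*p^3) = (j - 6*p)/(j^2 + 7*j*p + 12*p^2)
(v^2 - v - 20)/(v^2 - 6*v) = (v^2 - v - 20)/(v*(v - 6))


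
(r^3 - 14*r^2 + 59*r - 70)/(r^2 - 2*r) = r - 12 + 35/r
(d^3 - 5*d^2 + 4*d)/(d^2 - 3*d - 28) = d*(-d^2 + 5*d - 4)/(-d^2 + 3*d + 28)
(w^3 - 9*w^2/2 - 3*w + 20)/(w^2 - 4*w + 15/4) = 2*(w^2 - 2*w - 8)/(2*w - 3)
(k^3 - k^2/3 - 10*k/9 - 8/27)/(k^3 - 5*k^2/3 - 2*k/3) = (9*k^2 - 6*k - 8)/(9*k*(k - 2))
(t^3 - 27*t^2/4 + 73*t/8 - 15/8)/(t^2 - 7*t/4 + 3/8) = t - 5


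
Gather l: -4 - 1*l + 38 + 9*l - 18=8*l + 16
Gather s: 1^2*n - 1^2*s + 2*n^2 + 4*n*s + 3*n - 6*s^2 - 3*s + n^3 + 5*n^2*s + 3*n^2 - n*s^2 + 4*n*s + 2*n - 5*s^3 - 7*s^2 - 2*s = n^3 + 5*n^2 + 6*n - 5*s^3 + s^2*(-n - 13) + s*(5*n^2 + 8*n - 6)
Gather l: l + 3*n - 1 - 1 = l + 3*n - 2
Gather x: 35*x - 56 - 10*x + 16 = 25*x - 40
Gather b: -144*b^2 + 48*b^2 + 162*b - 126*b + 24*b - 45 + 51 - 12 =-96*b^2 + 60*b - 6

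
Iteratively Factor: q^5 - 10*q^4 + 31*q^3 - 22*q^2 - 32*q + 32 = (q + 1)*(q^4 - 11*q^3 + 42*q^2 - 64*q + 32) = (q - 4)*(q + 1)*(q^3 - 7*q^2 + 14*q - 8) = (q - 4)^2*(q + 1)*(q^2 - 3*q + 2) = (q - 4)^2*(q - 1)*(q + 1)*(q - 2)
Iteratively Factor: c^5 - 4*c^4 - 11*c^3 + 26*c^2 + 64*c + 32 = (c + 2)*(c^4 - 6*c^3 + c^2 + 24*c + 16) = (c + 1)*(c + 2)*(c^3 - 7*c^2 + 8*c + 16) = (c + 1)^2*(c + 2)*(c^2 - 8*c + 16) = (c - 4)*(c + 1)^2*(c + 2)*(c - 4)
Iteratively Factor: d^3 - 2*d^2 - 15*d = (d + 3)*(d^2 - 5*d) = (d - 5)*(d + 3)*(d)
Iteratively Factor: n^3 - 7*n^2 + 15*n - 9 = (n - 3)*(n^2 - 4*n + 3) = (n - 3)*(n - 1)*(n - 3)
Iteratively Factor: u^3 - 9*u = (u)*(u^2 - 9) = u*(u + 3)*(u - 3)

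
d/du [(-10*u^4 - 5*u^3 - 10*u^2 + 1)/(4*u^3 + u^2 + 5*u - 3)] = (-40*u^6 - 20*u^5 - 115*u^4 + 70*u^3 - 17*u^2 + 58*u - 5)/(16*u^6 + 8*u^5 + 41*u^4 - 14*u^3 + 19*u^2 - 30*u + 9)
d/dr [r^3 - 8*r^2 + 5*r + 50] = 3*r^2 - 16*r + 5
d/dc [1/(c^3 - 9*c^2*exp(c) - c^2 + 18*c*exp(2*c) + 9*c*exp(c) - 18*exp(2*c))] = (9*c^2*exp(c) - 3*c^2 - 36*c*exp(2*c) + 9*c*exp(c) + 2*c + 18*exp(2*c) - 9*exp(c))/(c^3 - 9*c^2*exp(c) - c^2 + 18*c*exp(2*c) + 9*c*exp(c) - 18*exp(2*c))^2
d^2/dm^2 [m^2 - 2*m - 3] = 2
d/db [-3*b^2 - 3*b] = -6*b - 3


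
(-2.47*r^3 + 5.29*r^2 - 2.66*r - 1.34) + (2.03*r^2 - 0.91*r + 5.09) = -2.47*r^3 + 7.32*r^2 - 3.57*r + 3.75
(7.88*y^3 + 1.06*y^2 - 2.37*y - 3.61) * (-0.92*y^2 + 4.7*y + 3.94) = -7.2496*y^5 + 36.0608*y^4 + 38.2096*y^3 - 3.6414*y^2 - 26.3048*y - 14.2234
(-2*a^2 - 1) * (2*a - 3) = -4*a^3 + 6*a^2 - 2*a + 3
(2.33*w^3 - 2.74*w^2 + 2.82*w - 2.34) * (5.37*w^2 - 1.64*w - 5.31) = 12.5121*w^5 - 18.535*w^4 + 7.2647*w^3 - 2.6412*w^2 - 11.1366*w + 12.4254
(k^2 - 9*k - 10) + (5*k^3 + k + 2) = 5*k^3 + k^2 - 8*k - 8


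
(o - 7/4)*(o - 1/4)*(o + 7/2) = o^3 + 3*o^2/2 - 105*o/16 + 49/32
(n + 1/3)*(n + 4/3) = n^2 + 5*n/3 + 4/9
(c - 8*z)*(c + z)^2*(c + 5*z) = c^4 - c^3*z - 45*c^2*z^2 - 83*c*z^3 - 40*z^4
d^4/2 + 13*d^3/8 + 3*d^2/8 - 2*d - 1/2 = (d/2 + 1)*(d - 1)*(d + 1/4)*(d + 2)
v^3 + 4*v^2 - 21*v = v*(v - 3)*(v + 7)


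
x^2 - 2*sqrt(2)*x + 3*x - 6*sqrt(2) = (x + 3)*(x - 2*sqrt(2))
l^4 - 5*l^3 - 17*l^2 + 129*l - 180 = (l - 4)*(l - 3)^2*(l + 5)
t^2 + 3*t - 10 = (t - 2)*(t + 5)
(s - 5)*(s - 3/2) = s^2 - 13*s/2 + 15/2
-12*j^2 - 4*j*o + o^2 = (-6*j + o)*(2*j + o)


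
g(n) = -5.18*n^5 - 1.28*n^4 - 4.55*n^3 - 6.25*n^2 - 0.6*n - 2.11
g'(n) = -25.9*n^4 - 5.12*n^3 - 13.65*n^2 - 12.5*n - 0.6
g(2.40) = -557.38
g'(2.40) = -1039.30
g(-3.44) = 2427.27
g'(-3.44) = -3537.59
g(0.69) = -8.09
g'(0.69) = -23.28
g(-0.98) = 0.26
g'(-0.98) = -20.53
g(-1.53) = 36.89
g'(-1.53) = -137.02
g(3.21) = -2120.28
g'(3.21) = -3100.64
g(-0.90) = -1.10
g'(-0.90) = -13.67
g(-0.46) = -2.66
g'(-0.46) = 1.60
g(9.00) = -318102.61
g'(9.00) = -174881.13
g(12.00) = -1324263.55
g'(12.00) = -548025.96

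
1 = 1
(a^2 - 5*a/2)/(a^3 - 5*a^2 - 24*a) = (5/2 - a)/(-a^2 + 5*a + 24)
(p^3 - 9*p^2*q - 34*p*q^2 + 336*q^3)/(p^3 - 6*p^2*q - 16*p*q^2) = (p^2 - p*q - 42*q^2)/(p*(p + 2*q))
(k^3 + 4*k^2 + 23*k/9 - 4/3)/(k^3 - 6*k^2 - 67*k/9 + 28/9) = (k + 3)/(k - 7)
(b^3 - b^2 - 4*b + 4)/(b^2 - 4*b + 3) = (b^2 - 4)/(b - 3)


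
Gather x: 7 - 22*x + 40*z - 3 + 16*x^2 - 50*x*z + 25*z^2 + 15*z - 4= 16*x^2 + x*(-50*z - 22) + 25*z^2 + 55*z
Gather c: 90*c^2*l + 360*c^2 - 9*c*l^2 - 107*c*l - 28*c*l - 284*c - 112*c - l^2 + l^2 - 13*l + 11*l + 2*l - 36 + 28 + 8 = c^2*(90*l + 360) + c*(-9*l^2 - 135*l - 396)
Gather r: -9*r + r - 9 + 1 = -8*r - 8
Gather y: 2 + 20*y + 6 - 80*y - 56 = -60*y - 48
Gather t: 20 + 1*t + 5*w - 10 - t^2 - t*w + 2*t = -t^2 + t*(3 - w) + 5*w + 10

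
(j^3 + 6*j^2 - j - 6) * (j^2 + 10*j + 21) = j^5 + 16*j^4 + 80*j^3 + 110*j^2 - 81*j - 126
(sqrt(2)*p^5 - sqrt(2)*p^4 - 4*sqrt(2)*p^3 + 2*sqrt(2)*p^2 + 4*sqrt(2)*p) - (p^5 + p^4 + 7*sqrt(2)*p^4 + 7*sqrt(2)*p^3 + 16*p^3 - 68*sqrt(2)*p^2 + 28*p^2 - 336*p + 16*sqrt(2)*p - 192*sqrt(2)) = -p^5 + sqrt(2)*p^5 - 8*sqrt(2)*p^4 - p^4 - 16*p^3 - 11*sqrt(2)*p^3 - 28*p^2 + 70*sqrt(2)*p^2 - 12*sqrt(2)*p + 336*p + 192*sqrt(2)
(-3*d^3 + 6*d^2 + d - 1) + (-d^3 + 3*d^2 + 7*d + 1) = -4*d^3 + 9*d^2 + 8*d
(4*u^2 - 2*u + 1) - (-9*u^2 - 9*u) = 13*u^2 + 7*u + 1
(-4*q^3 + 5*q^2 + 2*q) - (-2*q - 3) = -4*q^3 + 5*q^2 + 4*q + 3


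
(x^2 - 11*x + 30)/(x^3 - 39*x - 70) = (-x^2 + 11*x - 30)/(-x^3 + 39*x + 70)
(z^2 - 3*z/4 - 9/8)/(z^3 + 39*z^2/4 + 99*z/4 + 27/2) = (z - 3/2)/(z^2 + 9*z + 18)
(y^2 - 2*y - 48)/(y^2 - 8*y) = (y + 6)/y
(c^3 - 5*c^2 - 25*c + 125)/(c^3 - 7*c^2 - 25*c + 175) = (c - 5)/(c - 7)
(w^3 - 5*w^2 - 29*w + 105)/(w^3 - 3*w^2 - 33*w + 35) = (w - 3)/(w - 1)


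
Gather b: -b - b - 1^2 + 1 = -2*b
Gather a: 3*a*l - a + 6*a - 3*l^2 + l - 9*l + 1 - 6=a*(3*l + 5) - 3*l^2 - 8*l - 5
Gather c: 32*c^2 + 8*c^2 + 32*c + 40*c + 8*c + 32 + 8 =40*c^2 + 80*c + 40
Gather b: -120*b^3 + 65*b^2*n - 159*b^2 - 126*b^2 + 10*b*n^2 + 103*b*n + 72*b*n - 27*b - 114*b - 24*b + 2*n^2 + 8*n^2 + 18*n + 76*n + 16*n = -120*b^3 + b^2*(65*n - 285) + b*(10*n^2 + 175*n - 165) + 10*n^2 + 110*n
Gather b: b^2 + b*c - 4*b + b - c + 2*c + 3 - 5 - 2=b^2 + b*(c - 3) + c - 4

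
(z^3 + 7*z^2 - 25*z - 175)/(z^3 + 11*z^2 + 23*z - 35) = (z - 5)/(z - 1)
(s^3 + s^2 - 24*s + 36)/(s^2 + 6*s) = s - 5 + 6/s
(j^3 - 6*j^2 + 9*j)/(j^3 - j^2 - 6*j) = (j - 3)/(j + 2)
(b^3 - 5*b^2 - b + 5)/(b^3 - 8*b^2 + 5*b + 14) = (b^2 - 6*b + 5)/(b^2 - 9*b + 14)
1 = 1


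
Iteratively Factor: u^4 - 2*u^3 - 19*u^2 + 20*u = (u + 4)*(u^3 - 6*u^2 + 5*u) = (u - 5)*(u + 4)*(u^2 - u) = u*(u - 5)*(u + 4)*(u - 1)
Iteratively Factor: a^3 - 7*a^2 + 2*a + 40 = (a - 5)*(a^2 - 2*a - 8) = (a - 5)*(a + 2)*(a - 4)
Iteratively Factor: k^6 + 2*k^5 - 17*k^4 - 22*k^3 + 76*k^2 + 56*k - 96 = (k + 4)*(k^5 - 2*k^4 - 9*k^3 + 14*k^2 + 20*k - 24) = (k - 1)*(k + 4)*(k^4 - k^3 - 10*k^2 + 4*k + 24) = (k - 1)*(k + 2)*(k + 4)*(k^3 - 3*k^2 - 4*k + 12) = (k - 3)*(k - 1)*(k + 2)*(k + 4)*(k^2 - 4) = (k - 3)*(k - 1)*(k + 2)^2*(k + 4)*(k - 2)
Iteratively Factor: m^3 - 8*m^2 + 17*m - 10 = (m - 5)*(m^2 - 3*m + 2) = (m - 5)*(m - 1)*(m - 2)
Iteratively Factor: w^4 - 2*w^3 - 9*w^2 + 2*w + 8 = (w + 1)*(w^3 - 3*w^2 - 6*w + 8) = (w - 4)*(w + 1)*(w^2 + w - 2) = (w - 4)*(w - 1)*(w + 1)*(w + 2)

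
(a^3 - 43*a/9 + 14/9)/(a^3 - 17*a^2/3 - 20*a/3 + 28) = (a - 1/3)/(a - 6)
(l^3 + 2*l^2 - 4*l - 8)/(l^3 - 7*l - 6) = (l^2 - 4)/(l^2 - 2*l - 3)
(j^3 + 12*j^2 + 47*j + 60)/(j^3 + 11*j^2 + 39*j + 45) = (j + 4)/(j + 3)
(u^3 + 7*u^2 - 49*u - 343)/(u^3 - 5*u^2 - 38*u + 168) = (u^2 + 14*u + 49)/(u^2 + 2*u - 24)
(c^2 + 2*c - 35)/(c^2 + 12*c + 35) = (c - 5)/(c + 5)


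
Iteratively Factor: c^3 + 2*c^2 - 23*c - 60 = (c + 3)*(c^2 - c - 20) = (c + 3)*(c + 4)*(c - 5)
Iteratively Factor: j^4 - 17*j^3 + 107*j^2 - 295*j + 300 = (j - 4)*(j^3 - 13*j^2 + 55*j - 75) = (j - 4)*(j - 3)*(j^2 - 10*j + 25) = (j - 5)*(j - 4)*(j - 3)*(j - 5)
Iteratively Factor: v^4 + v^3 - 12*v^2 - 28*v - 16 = (v + 2)*(v^3 - v^2 - 10*v - 8) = (v - 4)*(v + 2)*(v^2 + 3*v + 2) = (v - 4)*(v + 1)*(v + 2)*(v + 2)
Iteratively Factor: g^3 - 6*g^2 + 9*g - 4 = (g - 4)*(g^2 - 2*g + 1) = (g - 4)*(g - 1)*(g - 1)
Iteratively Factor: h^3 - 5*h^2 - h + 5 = (h + 1)*(h^2 - 6*h + 5) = (h - 1)*(h + 1)*(h - 5)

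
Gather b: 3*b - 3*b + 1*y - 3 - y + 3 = 0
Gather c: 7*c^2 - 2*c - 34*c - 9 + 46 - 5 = 7*c^2 - 36*c + 32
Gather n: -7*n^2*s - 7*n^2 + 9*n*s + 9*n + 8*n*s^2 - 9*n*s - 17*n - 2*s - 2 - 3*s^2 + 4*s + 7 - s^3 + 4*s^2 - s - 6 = n^2*(-7*s - 7) + n*(8*s^2 - 8) - s^3 + s^2 + s - 1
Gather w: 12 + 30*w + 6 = 30*w + 18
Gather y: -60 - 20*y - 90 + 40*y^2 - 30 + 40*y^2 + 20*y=80*y^2 - 180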